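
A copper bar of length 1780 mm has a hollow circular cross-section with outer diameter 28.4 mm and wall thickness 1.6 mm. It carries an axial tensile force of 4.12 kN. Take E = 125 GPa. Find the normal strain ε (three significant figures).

A = 134.7 mm².
σ = N/A = 30.58 MPa; ε = σ/E = 30.58/125000 = 2.447e-04.

2.45e-04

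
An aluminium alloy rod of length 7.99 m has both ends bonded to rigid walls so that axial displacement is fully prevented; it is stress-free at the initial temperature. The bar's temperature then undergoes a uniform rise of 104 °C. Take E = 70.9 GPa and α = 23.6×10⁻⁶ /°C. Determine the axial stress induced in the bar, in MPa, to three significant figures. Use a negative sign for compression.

Free thermal expansion αLΔT = 23.6e-6 · 7990 · 104 = 19.61 mm.
The walls impose strain ε = −(19.61)/7990 = -2.4544e-03; σ = Eε = 70900 · -2.4544e-03 = -174 MPa.

-174 MPa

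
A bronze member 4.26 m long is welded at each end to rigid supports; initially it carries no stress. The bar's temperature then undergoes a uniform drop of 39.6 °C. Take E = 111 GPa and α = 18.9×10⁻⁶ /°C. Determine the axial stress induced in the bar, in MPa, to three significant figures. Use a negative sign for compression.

Free thermal expansion αLΔT = 18.9e-6 · 4260 · -39.6 = -3.188 mm.
The walls impose strain ε = −(-3.188)/4260 = 7.4844e-04; σ = Eε = 111000 · 7.4844e-04 = 83.08 MPa.

83.1 MPa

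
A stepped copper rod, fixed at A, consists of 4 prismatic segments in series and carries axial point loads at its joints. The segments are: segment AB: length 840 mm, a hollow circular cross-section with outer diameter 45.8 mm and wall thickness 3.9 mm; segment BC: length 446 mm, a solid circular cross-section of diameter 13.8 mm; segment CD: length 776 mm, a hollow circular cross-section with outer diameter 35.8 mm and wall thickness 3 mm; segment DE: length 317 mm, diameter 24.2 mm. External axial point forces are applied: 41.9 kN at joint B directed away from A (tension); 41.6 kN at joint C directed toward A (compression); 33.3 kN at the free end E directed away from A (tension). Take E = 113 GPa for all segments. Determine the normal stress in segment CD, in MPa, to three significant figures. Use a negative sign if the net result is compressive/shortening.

108 MPa

Internal axial forces (sectioning from the free end, tension +): N_DE = 33.3 kN, N_CD = 33.3 kN, N_BC = -8.3 kN, N_AB = 33.6 kN.
A_CD = 309.1 mm².
σ_CD = N_CD/A_CD = 33300/309.1 = 107.7 MPa.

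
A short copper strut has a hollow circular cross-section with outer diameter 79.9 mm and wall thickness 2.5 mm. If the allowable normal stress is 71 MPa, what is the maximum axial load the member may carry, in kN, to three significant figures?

A = 607.9 mm².
P_max = σ_allow · A = 71 · 607.9 = 43160 N = 43.16 kN.

43.2 kN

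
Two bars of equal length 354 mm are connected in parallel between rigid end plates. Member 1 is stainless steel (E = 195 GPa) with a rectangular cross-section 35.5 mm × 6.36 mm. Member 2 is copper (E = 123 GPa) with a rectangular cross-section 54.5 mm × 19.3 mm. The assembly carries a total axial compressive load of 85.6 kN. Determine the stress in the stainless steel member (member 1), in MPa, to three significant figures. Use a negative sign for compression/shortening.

-96.3 MPa

A_1 = 225.8 mm².
A_2 = 1052 mm².
Equal strain + equilibrium ⇒ each member carries load in proportion to AE: A₁E₁ = 44030000 N, A₂E₂ = 129400000 N, ΣAE = 173400000 N.
σ₁ = P·E₁/ΣAE = -85600·195000/173400000 = -96.26 MPa.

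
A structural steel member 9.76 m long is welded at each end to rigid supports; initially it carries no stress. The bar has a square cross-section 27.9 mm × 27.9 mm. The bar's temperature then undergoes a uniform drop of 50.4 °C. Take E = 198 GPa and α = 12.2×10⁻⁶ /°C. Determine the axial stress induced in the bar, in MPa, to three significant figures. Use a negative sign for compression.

122 MPa

Free thermal expansion αLΔT = 12.2e-6 · 9760 · -50.4 = -6.001 mm.
The walls impose strain ε = −(-6.001)/9760 = 6.1488e-04; σ = Eε = 198000 · 6.1488e-04 = 121.7 MPa.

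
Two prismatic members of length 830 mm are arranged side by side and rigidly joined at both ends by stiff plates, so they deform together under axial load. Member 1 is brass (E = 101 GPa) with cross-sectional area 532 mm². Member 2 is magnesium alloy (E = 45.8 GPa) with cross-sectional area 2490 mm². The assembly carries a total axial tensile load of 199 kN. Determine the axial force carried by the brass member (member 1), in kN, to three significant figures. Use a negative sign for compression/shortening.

63.7 kN

Equal strain + equilibrium ⇒ each member carries load in proportion to AE: A₁E₁ = 53730000 N, A₂E₂ = 114000000 N, ΣAE = 167800000 N.
F₁ = P·A₁E₁/ΣAE = 199000·53730000/167800000 = 63730 N.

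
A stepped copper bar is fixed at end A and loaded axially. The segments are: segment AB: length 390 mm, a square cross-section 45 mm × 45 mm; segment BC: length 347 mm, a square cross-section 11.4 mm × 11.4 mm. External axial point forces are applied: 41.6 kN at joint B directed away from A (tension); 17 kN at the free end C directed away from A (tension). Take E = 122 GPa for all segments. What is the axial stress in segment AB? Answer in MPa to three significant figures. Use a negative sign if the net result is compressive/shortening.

Internal axial forces (sectioning from the free end, tension +): N_BC = 17 kN, N_AB = 58.6 kN.
A_AB = 2025 mm².
σ_AB = N_AB/A_AB = 58600/2025 = 28.94 MPa.

28.9 MPa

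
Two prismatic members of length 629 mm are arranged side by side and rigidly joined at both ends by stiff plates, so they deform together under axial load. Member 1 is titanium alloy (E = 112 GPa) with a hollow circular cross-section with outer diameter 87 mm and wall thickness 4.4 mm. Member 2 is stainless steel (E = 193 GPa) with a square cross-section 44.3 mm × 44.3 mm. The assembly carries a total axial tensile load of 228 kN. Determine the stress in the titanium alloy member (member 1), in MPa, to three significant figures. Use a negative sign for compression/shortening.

50.4 MPa

A_1 = 1142 mm².
A_2 = 1962 mm².
Equal strain + equilibrium ⇒ each member carries load in proportion to AE: A₁E₁ = 127900000 N, A₂E₂ = 378800000 N, ΣAE = 506600000 N.
σ₁ = P·E₁/ΣAE = 228000·112000/506600000 = 50.4 MPa.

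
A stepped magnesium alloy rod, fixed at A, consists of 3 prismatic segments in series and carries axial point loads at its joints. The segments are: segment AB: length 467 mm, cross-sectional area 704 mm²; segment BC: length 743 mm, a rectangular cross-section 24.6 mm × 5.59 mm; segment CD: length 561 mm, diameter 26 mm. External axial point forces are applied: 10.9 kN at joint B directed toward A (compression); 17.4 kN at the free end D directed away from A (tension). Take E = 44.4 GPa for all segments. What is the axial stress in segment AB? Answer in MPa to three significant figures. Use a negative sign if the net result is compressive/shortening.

Internal axial forces (sectioning from the free end, tension +): N_CD = 17.4 kN, N_BC = 17.4 kN, N_AB = 6.5 kN.
σ_AB = N_AB/A_AB = 6500/704 = 9.233 MPa.

9.23 MPa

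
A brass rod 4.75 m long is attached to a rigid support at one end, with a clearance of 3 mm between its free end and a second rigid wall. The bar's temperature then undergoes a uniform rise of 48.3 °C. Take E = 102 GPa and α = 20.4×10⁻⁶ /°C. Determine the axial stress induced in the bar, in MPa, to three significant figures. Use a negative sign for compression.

Free thermal expansion αLΔT = 20.4e-6 · 4750 · 48.3 = 4.68 mm.
The walls engage after the gap closes; constrained expansion = 4.68 − 3 = 1.68 mm.
The walls impose strain ε = −(1.68)/4750 = -3.5374e-04; σ = Eε = 102000 · -3.5374e-04 = -36.08 MPa.

-36.1 MPa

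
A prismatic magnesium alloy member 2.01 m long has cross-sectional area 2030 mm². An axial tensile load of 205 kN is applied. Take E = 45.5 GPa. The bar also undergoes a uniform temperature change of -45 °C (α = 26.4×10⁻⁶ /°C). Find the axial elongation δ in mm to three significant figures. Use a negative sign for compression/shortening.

δ_mech = NL/(AE) = 205000·2010/(2030·45500) = 4.461 mm.
δ_thermal = αLΔT = 26.4e-6·2010·-45 = -2.388 mm.
δ = δ_mech + δ_thermal = 2.073 mm.

2.07 mm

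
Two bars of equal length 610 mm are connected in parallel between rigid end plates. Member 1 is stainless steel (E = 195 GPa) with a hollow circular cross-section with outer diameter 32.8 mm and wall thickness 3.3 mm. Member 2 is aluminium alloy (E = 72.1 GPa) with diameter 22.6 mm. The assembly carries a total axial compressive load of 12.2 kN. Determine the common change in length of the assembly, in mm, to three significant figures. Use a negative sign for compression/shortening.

-0.0840 mm

A_1 = 305.8 mm².
A_2 = 401.1 mm².
Equal strain + equilibrium ⇒ each member carries load in proportion to AE: A₁E₁ = 59640000 N, A₂E₂ = 28920000 N, ΣAE = 88560000 N.
δ = PL/ΣAE = -12200·610/88560000 = -0.08403 mm.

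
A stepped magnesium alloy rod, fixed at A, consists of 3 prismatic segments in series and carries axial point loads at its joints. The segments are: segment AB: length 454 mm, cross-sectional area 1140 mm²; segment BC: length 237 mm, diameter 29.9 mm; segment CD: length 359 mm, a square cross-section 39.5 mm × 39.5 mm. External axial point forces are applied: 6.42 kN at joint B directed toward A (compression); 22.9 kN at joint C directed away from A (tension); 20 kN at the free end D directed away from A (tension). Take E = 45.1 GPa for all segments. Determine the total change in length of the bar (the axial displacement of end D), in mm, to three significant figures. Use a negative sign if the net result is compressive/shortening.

Internal axial forces (sectioning from the free end, tension +): N_CD = 20 kN, N_BC = 42.9 kN, N_AB = 36.48 kN.
A_BC = 702.2 mm².
A_CD = 1560 mm².
δ_AB = 36480·454/(1140·45100) = 0.3221 mm
δ_BC = 42900·237/(702.2·45100) = 0.3211 mm
δ_CD = 20000·359/(1560·45100) = 0.102 mm
δ = Σδ_i = 0.7452 mm.

0.745 mm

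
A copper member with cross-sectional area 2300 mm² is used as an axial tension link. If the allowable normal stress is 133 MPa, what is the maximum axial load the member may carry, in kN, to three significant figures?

P_max = σ_allow · A = 133 · 2300 = 305900 N = 305.9 kN.

306 kN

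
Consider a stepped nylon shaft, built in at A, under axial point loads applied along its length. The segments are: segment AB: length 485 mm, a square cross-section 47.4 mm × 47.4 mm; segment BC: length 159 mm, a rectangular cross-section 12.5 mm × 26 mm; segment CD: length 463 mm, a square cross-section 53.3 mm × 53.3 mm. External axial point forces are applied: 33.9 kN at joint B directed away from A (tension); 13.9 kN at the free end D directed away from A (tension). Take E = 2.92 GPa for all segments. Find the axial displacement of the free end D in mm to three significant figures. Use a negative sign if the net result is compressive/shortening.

6.64 mm

Internal axial forces (sectioning from the free end, tension +): N_CD = 13.9 kN, N_BC = 13.9 kN, N_AB = 47.8 kN.
A_AB = 2247 mm².
A_BC = 325 mm².
A_CD = 2841 mm².
δ_AB = 47800·485/(2247·2920) = 3.534 mm
δ_BC = 13900·159/(325·2920) = 2.329 mm
δ_CD = 13900·463/(2841·2920) = 0.7758 mm
δ = Σδ_i = 6.638 mm.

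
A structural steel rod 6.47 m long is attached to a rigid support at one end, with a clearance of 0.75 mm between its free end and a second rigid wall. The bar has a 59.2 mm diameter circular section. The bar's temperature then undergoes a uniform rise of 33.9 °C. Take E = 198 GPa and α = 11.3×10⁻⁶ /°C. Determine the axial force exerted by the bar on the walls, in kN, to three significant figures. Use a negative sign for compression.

-146 kN

Free thermal expansion αLΔT = 11.3e-6 · 6470 · 33.9 = 2.478 mm.
The walls engage after the gap closes; constrained expansion = 2.478 − 0.75 = 1.728 mm.
The walls impose strain ε = −(1.728)/6470 = -2.6715e-04; σ = Eε = 198000 · -2.6715e-04 = -52.9 MPa.
Wall reaction R = σ·A = -52.9·2753 = -145600 N = -145.6 kN.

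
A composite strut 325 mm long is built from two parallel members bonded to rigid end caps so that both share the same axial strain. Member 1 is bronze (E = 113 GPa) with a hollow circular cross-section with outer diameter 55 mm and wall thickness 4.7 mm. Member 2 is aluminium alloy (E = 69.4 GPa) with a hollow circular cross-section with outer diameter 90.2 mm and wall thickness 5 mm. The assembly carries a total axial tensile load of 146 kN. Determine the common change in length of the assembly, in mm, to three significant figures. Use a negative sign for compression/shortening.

0.268 mm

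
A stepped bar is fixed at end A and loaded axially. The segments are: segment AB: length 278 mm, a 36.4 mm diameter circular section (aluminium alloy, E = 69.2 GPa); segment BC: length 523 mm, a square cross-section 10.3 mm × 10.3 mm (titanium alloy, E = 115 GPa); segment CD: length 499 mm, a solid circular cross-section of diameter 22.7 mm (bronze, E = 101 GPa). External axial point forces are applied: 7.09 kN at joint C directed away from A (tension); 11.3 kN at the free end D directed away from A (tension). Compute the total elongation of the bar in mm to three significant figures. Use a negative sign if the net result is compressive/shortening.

0.997 mm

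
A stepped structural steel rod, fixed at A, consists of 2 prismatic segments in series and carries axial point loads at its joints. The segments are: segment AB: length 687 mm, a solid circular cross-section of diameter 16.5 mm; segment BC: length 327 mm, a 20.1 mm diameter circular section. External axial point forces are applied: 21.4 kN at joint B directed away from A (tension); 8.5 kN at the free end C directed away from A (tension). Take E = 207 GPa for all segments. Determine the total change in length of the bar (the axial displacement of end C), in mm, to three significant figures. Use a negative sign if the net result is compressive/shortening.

0.506 mm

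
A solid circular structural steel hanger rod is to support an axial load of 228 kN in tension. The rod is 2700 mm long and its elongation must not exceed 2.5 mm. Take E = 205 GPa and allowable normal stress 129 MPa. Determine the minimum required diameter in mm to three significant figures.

47.4 mm

Required area A ≥ P/σ_allow = 228000/129 = 1767 mm².
For a solid circular section, d ≥ √(4A/π) = 47.44 mm.
Elongation limit: A ≥ PL/(Eδ_allow) = 228000·2700/(205000·2.5) = 1201 mm² ⇒ d ≥ 39.11 mm.
The stress limit governs.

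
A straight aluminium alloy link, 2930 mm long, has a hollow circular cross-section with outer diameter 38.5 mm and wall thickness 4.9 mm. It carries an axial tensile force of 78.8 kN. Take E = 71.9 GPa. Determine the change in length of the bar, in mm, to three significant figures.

A = 517.2 mm².
δ_mech = NL/(AE) = 78800·2930/(517.2·71900) = 6.208 mm.

6.21 mm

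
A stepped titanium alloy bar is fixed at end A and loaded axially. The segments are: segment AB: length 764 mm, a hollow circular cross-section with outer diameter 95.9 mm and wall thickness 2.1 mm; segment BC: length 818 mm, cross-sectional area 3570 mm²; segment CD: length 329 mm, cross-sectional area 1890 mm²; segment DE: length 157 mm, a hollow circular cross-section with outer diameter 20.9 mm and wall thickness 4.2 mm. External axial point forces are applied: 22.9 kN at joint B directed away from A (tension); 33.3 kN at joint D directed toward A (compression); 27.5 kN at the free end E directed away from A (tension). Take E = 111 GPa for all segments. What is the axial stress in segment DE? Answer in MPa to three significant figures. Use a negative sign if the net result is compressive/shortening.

125 MPa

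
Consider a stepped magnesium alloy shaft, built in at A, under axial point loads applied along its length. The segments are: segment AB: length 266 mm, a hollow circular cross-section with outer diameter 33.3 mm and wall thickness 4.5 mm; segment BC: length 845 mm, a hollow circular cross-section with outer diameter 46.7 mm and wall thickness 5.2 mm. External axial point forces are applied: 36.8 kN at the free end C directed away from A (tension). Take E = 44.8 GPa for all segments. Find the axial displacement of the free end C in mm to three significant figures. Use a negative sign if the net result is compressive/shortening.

Internal axial forces (sectioning from the free end, tension +): N_BC = 36.8 kN, N_AB = 36.8 kN.
A_AB = 407.2 mm².
A_BC = 678 mm².
δ_AB = 36800·266/(407.2·44800) = 0.5367 mm
δ_BC = 36800·845/(678·44800) = 1.024 mm
δ = Σδ_i = 1.56 mm.

1.56 mm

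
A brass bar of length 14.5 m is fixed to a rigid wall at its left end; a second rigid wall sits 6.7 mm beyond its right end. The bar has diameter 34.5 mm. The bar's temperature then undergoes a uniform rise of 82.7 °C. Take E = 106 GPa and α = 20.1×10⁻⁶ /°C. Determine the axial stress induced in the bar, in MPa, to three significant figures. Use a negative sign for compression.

-127 MPa

Free thermal expansion αLΔT = 20.1e-6 · 14500 · 82.7 = 24.1 mm.
The walls engage after the gap closes; constrained expansion = 24.1 − 6.7 = 17.4 mm.
The walls impose strain ε = −(17.4)/14500 = -1.2002e-03; σ = Eε = 106000 · -1.2002e-03 = -127.2 MPa.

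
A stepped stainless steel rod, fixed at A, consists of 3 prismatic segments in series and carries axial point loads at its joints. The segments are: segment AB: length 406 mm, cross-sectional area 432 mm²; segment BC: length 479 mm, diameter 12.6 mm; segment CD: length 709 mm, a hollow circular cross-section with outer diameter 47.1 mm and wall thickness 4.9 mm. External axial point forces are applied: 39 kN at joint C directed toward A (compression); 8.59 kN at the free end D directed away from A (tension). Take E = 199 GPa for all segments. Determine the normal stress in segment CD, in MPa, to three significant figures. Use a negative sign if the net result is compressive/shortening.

Internal axial forces (sectioning from the free end, tension +): N_CD = 8.59 kN, N_BC = -30.41 kN, N_AB = -30.41 kN.
A_CD = 649.6 mm².
σ_CD = N_CD/A_CD = 8590/649.6 = 13.22 MPa.

13.2 MPa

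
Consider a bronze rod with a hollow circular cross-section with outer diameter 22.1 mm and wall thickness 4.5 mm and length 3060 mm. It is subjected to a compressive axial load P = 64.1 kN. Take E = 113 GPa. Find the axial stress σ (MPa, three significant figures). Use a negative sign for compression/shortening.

-258 MPa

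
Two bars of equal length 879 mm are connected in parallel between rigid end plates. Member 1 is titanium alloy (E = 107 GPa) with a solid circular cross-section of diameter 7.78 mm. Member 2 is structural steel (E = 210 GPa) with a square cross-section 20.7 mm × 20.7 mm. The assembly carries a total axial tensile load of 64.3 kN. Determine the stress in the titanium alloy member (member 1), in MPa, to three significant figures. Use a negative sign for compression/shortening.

A_1 = 47.54 mm².
A_2 = 428.5 mm².
Equal strain + equilibrium ⇒ each member carries load in proportion to AE: A₁E₁ = 5087000 N, A₂E₂ = 89980000 N, ΣAE = 95070000 N.
σ₁ = P·E₁/ΣAE = 64300·107000/95070000 = 72.37 MPa.

72.4 MPa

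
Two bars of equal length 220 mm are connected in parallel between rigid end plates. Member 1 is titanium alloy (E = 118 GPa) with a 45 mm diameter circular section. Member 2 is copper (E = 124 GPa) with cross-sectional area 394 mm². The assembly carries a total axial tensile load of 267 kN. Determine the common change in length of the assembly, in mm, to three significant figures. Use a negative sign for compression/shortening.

0.248 mm

A_1 = 1590 mm².
Equal strain + equilibrium ⇒ each member carries load in proportion to AE: A₁E₁ = 187700000 N, A₂E₂ = 48860000 N, ΣAE = 236500000 N.
δ = PL/ΣAE = 267000·220/236500000 = 0.2483 mm.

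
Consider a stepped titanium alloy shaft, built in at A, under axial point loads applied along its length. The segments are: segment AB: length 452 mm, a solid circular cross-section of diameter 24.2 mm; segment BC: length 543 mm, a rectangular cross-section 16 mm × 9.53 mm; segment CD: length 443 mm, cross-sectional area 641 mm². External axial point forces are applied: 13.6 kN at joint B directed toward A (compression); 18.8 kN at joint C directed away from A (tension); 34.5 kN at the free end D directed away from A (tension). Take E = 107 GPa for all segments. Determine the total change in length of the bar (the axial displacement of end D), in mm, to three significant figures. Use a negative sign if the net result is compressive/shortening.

2.36 mm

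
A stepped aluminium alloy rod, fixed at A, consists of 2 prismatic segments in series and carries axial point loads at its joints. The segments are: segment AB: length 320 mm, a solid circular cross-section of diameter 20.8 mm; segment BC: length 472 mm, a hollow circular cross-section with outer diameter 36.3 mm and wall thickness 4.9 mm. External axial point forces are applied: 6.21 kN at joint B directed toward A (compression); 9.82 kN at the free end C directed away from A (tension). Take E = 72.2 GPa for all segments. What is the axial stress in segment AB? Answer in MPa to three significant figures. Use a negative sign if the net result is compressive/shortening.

Internal axial forces (sectioning from the free end, tension +): N_BC = 9.82 kN, N_AB = 3.61 kN.
A_AB = 339.8 mm².
σ_AB = N_AB/A_AB = 3610/339.8 = 10.62 MPa.

10.6 MPa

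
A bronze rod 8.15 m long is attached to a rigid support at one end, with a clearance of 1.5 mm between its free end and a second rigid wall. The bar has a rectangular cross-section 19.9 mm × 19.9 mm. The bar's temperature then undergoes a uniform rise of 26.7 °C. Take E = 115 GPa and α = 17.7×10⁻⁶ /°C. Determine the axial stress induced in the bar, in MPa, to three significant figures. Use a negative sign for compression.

-33.2 MPa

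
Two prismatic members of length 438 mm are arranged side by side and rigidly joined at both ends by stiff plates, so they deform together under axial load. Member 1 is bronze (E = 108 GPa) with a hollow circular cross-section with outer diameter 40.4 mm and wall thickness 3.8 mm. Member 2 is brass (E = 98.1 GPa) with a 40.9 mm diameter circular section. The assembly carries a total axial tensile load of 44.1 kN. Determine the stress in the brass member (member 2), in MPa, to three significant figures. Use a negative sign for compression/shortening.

24.6 MPa

A_1 = 436.9 mm².
A_2 = 1314 mm².
Equal strain + equilibrium ⇒ each member carries load in proportion to AE: A₁E₁ = 47190000 N, A₂E₂ = 128900000 N, ΣAE = 176100000 N.
σ₂ = P·E₂/ΣAE = 44100·98100/176100000 = 24.57 MPa.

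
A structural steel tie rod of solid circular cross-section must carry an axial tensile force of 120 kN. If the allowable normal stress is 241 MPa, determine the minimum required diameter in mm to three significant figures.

Required area A ≥ P/σ_allow = 120000/241 = 497.9 mm².
For a solid circular section, d ≥ √(4A/π) = 25.18 mm.

25.2 mm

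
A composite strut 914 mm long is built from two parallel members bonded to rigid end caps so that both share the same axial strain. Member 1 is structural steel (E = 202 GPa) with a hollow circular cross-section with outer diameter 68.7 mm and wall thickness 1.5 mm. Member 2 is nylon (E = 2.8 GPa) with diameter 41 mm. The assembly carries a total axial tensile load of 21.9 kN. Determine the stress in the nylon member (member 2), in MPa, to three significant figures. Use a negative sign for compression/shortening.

A_1 = 316.7 mm².
A_2 = 1320 mm².
Equal strain + equilibrium ⇒ each member carries load in proportion to AE: A₁E₁ = 63970000 N, A₂E₂ = 3697000 N, ΣAE = 67660000 N.
σ₂ = P·E₂/ΣAE = 21900·2800/67660000 = 0.9062 MPa.

0.906 MPa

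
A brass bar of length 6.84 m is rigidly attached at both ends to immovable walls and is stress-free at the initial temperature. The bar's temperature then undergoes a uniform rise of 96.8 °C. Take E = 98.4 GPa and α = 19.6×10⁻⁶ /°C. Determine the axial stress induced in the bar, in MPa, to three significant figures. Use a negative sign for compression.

-187 MPa

Free thermal expansion αLΔT = 19.6e-6 · 6840 · 96.8 = 12.98 mm.
The walls impose strain ε = −(12.98)/6840 = -1.8973e-03; σ = Eε = 98400 · -1.8973e-03 = -186.7 MPa.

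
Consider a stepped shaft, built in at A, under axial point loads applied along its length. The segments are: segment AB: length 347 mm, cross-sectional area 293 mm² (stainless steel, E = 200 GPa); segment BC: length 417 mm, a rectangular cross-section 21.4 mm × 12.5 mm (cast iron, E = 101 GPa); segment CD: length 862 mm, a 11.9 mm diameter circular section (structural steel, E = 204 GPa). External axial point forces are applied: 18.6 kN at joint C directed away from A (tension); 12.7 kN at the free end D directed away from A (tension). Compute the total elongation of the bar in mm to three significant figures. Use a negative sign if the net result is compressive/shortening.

1.15 mm

Internal axial forces (sectioning from the free end, tension +): N_CD = 12.7 kN, N_BC = 31.3 kN, N_AB = 31.3 kN.
A_BC = 267.5 mm².
A_CD = 111.2 mm².
δ_AB = 31300·347/(293·200000) = 0.1853 mm
δ_BC = 31300·417/(267.5·101000) = 0.4831 mm
δ_CD = 12700·862/(111.2·204000) = 0.4825 mm
δ = Σδ_i = 1.151 mm.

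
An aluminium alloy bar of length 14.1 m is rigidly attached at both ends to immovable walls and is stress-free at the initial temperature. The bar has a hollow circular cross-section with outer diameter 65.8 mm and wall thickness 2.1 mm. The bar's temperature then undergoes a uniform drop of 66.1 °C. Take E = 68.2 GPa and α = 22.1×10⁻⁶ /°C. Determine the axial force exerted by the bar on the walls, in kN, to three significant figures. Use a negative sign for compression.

41.9 kN

Free thermal expansion αLΔT = 22.1e-6 · 14100 · -66.1 = -20.6 mm.
The walls impose strain ε = −(-20.6)/14100 = 1.4608e-03; σ = Eε = 68200 · 1.4608e-03 = 99.63 MPa.
Wall reaction R = σ·A = 99.63·420.3 = 41870 N = 41.87 kN.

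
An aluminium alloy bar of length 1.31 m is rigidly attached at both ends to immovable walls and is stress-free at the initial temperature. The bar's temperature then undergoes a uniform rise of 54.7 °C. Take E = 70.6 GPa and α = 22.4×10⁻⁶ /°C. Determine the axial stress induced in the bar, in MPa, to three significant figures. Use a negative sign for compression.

-86.5 MPa

Free thermal expansion αLΔT = 22.4e-6 · 1310 · 54.7 = 1.605 mm.
The walls impose strain ε = −(1.605)/1310 = -1.2253e-03; σ = Eε = 70600 · -1.2253e-03 = -86.5 MPa.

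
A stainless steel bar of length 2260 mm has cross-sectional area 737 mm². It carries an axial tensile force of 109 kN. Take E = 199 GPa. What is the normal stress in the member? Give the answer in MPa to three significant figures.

σ = N/A = 109000/737 = 147.9 MPa.

148 MPa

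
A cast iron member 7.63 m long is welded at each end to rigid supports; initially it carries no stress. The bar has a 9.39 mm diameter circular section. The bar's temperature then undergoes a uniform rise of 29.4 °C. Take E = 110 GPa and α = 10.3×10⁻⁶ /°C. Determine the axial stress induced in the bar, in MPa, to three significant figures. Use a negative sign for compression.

-33.3 MPa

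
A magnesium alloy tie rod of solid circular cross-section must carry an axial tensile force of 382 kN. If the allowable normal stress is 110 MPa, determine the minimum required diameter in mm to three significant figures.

66.5 mm

Required area A ≥ P/σ_allow = 382000/110 = 3473 mm².
For a solid circular section, d ≥ √(4A/π) = 66.5 mm.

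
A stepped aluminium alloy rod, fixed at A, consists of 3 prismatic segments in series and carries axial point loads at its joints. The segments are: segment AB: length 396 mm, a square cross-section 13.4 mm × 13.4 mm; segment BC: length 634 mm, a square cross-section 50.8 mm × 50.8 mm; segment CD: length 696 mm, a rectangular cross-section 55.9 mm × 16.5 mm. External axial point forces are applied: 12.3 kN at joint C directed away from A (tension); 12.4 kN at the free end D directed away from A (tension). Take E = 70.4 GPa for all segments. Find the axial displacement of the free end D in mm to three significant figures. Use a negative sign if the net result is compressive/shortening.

Internal axial forces (sectioning from the free end, tension +): N_CD = 12.4 kN, N_BC = 24.7 kN, N_AB = 24.7 kN.
A_AB = 179.6 mm².
A_BC = 2581 mm².
A_CD = 922.4 mm².
δ_AB = 24700·396/(179.6·70400) = 0.7738 mm
δ_BC = 24700·634/(2581·70400) = 0.0862 mm
δ_CD = 12400·696/(922.4·70400) = 0.1329 mm
δ = Σδ_i = 0.9929 mm.

0.993 mm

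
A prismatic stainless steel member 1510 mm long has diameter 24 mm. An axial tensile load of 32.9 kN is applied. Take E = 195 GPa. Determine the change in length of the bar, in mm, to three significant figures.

A = 452.4 mm².
δ_mech = NL/(AE) = 32900·1510/(452.4·195000) = 0.5632 mm.

0.563 mm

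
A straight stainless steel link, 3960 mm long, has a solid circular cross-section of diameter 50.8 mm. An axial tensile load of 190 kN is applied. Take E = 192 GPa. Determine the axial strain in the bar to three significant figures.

A = 2027 mm².
σ = N/A = 93.74 MPa; ε = σ/E = 93.74/192000 = 4.882e-04.

4.88e-04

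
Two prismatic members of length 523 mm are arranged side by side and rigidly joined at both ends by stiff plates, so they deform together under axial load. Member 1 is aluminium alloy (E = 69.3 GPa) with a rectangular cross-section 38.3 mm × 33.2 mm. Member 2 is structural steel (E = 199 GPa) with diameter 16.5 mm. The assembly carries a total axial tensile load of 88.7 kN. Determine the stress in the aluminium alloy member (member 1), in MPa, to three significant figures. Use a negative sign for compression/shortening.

47.0 MPa

A_1 = 1272 mm².
A_2 = 213.8 mm².
Equal strain + equilibrium ⇒ each member carries load in proportion to AE: A₁E₁ = 88120000 N, A₂E₂ = 42550000 N, ΣAE = 130700000 N.
σ₁ = P·E₁/ΣAE = 88700·69300/130700000 = 47.04 MPa.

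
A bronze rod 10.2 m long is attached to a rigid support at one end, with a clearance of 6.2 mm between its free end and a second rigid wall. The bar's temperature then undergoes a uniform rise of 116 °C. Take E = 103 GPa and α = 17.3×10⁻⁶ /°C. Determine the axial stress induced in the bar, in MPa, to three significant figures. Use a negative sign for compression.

Free thermal expansion αLΔT = 17.3e-6 · 10200 · 116 = 20.47 mm.
The walls engage after the gap closes; constrained expansion = 20.47 − 6.2 = 14.27 mm.
The walls impose strain ε = −(14.27)/10200 = -1.3990e-03; σ = Eε = 103000 · -1.3990e-03 = -144.1 MPa.

-144 MPa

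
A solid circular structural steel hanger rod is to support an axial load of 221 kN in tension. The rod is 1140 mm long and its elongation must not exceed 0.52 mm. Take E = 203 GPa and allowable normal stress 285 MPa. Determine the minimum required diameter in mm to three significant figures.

55.1 mm

Required area A ≥ P/σ_allow = 221000/285 = 775.4 mm².
For a solid circular section, d ≥ √(4A/π) = 31.42 mm.
Elongation limit: A ≥ PL/(Eδ_allow) = 221000·1140/(203000·0.52) = 2387 mm² ⇒ d ≥ 55.13 mm.
The elongation limit governs.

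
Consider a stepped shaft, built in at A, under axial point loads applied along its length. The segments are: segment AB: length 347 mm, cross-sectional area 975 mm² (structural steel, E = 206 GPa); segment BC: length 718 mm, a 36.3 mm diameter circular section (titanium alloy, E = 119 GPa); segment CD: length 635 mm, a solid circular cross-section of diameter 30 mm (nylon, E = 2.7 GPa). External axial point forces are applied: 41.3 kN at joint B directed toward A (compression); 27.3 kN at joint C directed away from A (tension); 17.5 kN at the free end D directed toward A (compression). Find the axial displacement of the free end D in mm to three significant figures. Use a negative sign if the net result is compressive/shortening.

-5.82 mm

Internal axial forces (sectioning from the free end, tension +): N_CD = -17.5 kN, N_BC = 9.8 kN, N_AB = -31.5 kN.
A_BC = 1035 mm².
A_CD = 706.9 mm².
δ_AB = -31500·347/(975·206000) = -0.05442 mm
δ_BC = 9800·718/(1035·119000) = 0.05713 mm
δ_CD = -17500·635/(706.9·2700) = -5.823 mm
δ = Σδ_i = -5.82 mm.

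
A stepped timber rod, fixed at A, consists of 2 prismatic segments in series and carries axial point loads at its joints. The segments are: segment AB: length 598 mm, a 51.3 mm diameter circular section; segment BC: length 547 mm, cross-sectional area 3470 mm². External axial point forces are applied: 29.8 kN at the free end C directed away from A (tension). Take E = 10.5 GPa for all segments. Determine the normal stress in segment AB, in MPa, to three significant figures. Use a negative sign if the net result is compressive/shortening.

Internal axial forces (sectioning from the free end, tension +): N_BC = 29.8 kN, N_AB = 29.8 kN.
A_AB = 2067 mm².
σ_AB = N_AB/A_AB = 29800/2067 = 14.42 MPa.

14.4 MPa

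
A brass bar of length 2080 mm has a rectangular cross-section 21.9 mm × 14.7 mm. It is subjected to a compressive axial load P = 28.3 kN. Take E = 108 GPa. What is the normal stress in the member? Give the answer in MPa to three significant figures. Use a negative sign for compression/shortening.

A = 321.9 mm².
σ = N/A = -28300/321.9 = -87.91 MPa.

-87.9 MPa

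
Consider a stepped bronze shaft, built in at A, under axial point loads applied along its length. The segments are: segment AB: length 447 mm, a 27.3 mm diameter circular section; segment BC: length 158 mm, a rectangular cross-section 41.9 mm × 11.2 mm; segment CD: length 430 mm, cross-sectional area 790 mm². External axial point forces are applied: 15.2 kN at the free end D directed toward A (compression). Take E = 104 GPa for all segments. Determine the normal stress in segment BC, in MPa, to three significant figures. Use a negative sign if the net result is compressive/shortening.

-32.4 MPa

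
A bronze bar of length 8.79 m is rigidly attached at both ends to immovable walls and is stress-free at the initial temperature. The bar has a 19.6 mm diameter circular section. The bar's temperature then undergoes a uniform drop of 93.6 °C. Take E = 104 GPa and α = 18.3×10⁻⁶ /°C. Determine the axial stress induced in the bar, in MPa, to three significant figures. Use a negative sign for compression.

Free thermal expansion αLΔT = 18.3e-6 · 8790 · -93.6 = -15.06 mm.
The walls impose strain ε = −(-15.06)/8790 = 1.7129e-03; σ = Eε = 104000 · 1.7129e-03 = 178.1 MPa.

178 MPa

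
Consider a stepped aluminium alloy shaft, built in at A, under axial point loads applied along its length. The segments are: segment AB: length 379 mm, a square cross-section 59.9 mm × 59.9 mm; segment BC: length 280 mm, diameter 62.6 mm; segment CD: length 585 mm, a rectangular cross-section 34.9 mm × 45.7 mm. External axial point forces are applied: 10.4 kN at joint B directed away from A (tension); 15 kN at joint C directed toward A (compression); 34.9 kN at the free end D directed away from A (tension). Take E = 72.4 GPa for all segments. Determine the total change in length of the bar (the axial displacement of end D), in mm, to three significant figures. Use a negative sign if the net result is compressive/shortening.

Internal axial forces (sectioning from the free end, tension +): N_CD = 34.9 kN, N_BC = 19.9 kN, N_AB = 30.3 kN.
A_AB = 3588 mm².
A_BC = 3078 mm².
A_CD = 1595 mm².
δ_AB = 30300·379/(3588·72400) = 0.04421 mm
δ_BC = 19900·280/(3078·72400) = 0.02501 mm
δ_CD = 34900·585/(1595·72400) = 0.1768 mm
δ = Σδ_i = 0.246 mm.

0.246 mm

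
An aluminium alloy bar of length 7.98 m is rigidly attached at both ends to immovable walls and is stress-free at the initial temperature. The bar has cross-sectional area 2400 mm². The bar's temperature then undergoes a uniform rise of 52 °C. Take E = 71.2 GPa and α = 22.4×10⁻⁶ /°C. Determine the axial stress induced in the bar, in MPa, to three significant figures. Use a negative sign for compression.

Free thermal expansion αLΔT = 22.4e-6 · 7980 · 52 = 9.295 mm.
The walls impose strain ε = −(9.295)/7980 = -1.1648e-03; σ = Eε = 71200 · -1.1648e-03 = -82.93 MPa.

-82.9 MPa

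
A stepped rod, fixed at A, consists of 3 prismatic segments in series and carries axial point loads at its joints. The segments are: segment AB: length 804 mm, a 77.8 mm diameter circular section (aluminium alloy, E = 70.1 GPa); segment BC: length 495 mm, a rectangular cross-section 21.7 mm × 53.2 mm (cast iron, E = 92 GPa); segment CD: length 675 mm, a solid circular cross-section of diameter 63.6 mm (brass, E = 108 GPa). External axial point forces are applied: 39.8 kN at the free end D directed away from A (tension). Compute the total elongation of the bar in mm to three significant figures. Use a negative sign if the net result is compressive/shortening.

0.360 mm

Internal axial forces (sectioning from the free end, tension +): N_CD = 39.8 kN, N_BC = 39.8 kN, N_AB = 39.8 kN.
A_AB = 4754 mm².
A_BC = 1154 mm².
A_CD = 3177 mm².
δ_AB = 39800·804/(4754·70100) = 0.09602 mm
δ_BC = 39800·495/(1154·92000) = 0.1855 mm
δ_CD = 39800·675/(3177·108000) = 0.0783 mm
δ = Σδ_i = 0.3598 mm.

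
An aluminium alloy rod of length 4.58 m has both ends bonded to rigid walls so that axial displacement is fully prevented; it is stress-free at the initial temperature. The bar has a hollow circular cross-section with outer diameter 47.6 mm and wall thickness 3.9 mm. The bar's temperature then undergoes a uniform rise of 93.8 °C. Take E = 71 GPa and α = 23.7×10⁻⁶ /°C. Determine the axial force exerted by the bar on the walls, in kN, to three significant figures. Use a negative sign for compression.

Free thermal expansion αLΔT = 23.7e-6 · 4580 · 93.8 = 10.18 mm.
The walls impose strain ε = −(10.18)/4580 = -2.2231e-03; σ = Eε = 71000 · -2.2231e-03 = -157.8 MPa.
Wall reaction R = σ·A = -157.8·535.4 = -84510 N = -84.51 kN.

-84.5 kN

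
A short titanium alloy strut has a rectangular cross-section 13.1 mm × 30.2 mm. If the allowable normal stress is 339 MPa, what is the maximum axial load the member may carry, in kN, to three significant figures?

134 kN

A = 395.6 mm².
P_max = σ_allow · A = 339 · 395.6 = 134100 N = 134.1 kN.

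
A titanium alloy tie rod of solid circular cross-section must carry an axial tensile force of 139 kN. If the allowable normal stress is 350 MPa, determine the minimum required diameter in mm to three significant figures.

22.5 mm

Required area A ≥ P/σ_allow = 139000/350 = 397.1 mm².
For a solid circular section, d ≥ √(4A/π) = 22.49 mm.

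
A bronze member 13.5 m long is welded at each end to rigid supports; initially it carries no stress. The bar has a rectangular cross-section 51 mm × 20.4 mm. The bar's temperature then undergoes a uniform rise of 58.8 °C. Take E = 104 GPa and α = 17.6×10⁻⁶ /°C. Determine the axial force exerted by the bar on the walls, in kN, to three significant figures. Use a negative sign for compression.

-112 kN

Free thermal expansion αLΔT = 17.6e-6 · 13500 · 58.8 = 13.97 mm.
The walls impose strain ε = −(13.97)/13500 = -1.0349e-03; σ = Eε = 104000 · -1.0349e-03 = -107.6 MPa.
Wall reaction R = σ·A = -107.6·1040 = -112000 N = -112 kN.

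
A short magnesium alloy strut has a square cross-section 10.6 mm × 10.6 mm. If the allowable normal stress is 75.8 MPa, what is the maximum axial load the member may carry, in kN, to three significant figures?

A = 112.4 mm².
P_max = σ_allow · A = 75.8 · 112.4 = 8517 N = 8.517 kN.

8.52 kN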